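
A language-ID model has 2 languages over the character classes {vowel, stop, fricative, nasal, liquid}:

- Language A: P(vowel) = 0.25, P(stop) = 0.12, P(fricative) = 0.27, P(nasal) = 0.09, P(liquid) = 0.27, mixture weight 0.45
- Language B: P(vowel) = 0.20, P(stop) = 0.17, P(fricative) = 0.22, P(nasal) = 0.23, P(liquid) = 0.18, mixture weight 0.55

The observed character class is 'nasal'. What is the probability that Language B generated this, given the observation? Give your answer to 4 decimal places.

0.7575

Posterior ∝ prior × likelihood, so P(k | x) ∝ P(Z=k) f_k(x); normalise over all components.
Categorical probabilities:
  p_A = 0.09
  p_B = 0.23
Unnormalised posteriors:
  P(Z=A)·p_A = 0.45 × 0.09 = 0.0405
  P(Z=B)·p_B = 0.55 × 0.23 = 0.1265
Marginal: 0.0405 + 0.1265 = 0.167
P(Language B | data) ≈ 0.7575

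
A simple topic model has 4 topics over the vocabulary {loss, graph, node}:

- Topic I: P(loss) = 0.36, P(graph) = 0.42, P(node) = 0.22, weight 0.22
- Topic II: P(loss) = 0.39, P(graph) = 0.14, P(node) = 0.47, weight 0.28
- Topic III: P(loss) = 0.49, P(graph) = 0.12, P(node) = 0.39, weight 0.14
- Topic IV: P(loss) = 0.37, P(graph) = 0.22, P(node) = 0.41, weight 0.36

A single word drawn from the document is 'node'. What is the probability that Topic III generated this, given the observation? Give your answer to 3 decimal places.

0.143

P(component k | x) = P(Z=k)·f_k(x) / marginal(x), where marginal(x) = Σ_j P(Z=j)·f_j(x).
Categorical probabilities:
  L_I = 0.22
  L_II = 0.47
  L_III = 0.39
  L_IV = 0.41
Weight by the priors:
  P(Z=I)·L_I = 0.22 × 0.22 = 0.0484
  P(Z=II)·L_II = 0.28 × 0.47 = 0.1316
  P(Z=III)·L_III = 0.14 × 0.39 = 0.0546
  P(Z=IV)·L_IV = 0.36 × 0.41 = 0.1476
Denominator: 0.0484 + 0.1316 + 0.0546 + 0.1476 = 0.3822
P(Topic III | x) = 0.0546 / 0.3822 ≈ 0.143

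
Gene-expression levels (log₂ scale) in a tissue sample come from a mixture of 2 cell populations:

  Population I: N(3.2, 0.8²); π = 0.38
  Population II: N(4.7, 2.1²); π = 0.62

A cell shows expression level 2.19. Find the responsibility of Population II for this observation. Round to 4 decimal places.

Posterior ∝ prior × likelihood, so P(k | x) ∝ π_k f_k(x); normalise over all components.
Normal densities:
  p_I = 0.224754
  p_II = 0.0929984
Weight by the priors:
  π_I·p_I = 0.38 × 0.224754 = 0.0854066
  π_II·p_II = 0.62 × 0.0929984 = 0.057659
Normaliser: 0.0854066 + 0.057659 = 0.143066
Responsibility of Population II: 0.057659 / 0.143066 ≈ 0.4030

0.4030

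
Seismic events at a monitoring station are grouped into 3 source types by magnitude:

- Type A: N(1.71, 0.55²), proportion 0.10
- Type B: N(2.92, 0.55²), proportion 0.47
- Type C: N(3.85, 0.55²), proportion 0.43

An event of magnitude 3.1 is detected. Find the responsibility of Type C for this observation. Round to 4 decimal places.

0.2740

P(component k | x) = w_k·f_k(x) / marginal(x), where marginal(x) = Σ_j w_j·f_j(x).
Normal densities:
  L_A = 0.0297581
  L_B = 0.687526
  L_C = 0.28626
Prior × likelihood for each component:
  w_A·L_A = 0.10 × 0.0297581 = 0.00297581
  w_B·L_B = 0.47 × 0.687526 = 0.323137
  w_C·L_C = 0.43 × 0.28626 = 0.123092
Marginal: 0.00297581 + 0.323137 + 0.123092 = 0.449205
P(Type C | x) = 0.123092 / 0.449205 ≈ 0.2740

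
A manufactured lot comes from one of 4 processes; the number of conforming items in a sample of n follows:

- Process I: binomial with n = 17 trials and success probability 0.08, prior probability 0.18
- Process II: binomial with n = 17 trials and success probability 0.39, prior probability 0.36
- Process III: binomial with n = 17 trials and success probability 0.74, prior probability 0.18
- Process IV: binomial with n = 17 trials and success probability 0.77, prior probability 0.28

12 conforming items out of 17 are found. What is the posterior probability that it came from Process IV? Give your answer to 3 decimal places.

By Bayes' theorem, P(k | x) = P(Z=k) f_k(x) / Σ_j P(Z=j) f_j(x).
Binomial probabilities:
  L_I = 2.80265e-10
  L_II = 0.00647105
  L_III = 0.198243
  L_IV = 0.173013
Weight by the priors:
  P(Z=I)·L_I = 0.18 × 2.80265e-10 = 5.04477e-11
  P(Z=II)·L_II = 0.36 × 0.00647105 = 0.00232958
  P(Z=III)·L_III = 0.18 × 0.198243 = 0.0356837
  P(Z=IV)·L_IV = 0.28 × 0.173013 = 0.0484436
Denominator: 5.04477e-11 + 0.00232958 + 0.0356837 + 0.0484436 = 0.0864569
So the posterior for Process IV is 0.0484436 / 0.0864569 ≈ 0.560.

0.560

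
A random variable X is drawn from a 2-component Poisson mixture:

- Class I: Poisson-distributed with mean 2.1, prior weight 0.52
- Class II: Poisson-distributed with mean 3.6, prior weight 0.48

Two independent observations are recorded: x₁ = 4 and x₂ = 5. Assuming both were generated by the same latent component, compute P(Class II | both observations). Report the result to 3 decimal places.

0.855

P(component k | x) = π_k·f_k(x) / marginal(x), where marginal(x) = Σ_j π_j·f_j(x).
Since both observations come from the same component, the likelihood for component k is f_k(x₁)·f_k(x₂).
  p_I = [e^(−2.1)·2.1^4/4! = 0.099231] × [0.041677] = 0.00413566
  p_II = [e^(−3.6)·3.6^4/4! = 0.191222] × [0.13768] = 0.0263275
Multiply by the mixture weights:
  π_I·p_I = 0.52 × 0.00413566 = 0.00215054
  π_II·p_II = 0.48 × 0.0263275 = 0.0126372
Normaliser: 0.00215054 + 0.0126372 = 0.0147877
P(Class II | x₁,x₂) = 0.0126372 / 0.0147877 ≈ 0.855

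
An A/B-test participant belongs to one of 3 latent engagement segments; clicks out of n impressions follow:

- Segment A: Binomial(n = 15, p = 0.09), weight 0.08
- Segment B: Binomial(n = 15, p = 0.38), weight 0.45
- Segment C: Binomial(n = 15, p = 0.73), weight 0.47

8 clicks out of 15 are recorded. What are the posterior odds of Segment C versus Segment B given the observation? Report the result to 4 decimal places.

0.5754

Posterior odds = (π_i f_i(x)) / (π_j f_j(x)); the normalising sum cancels.
Evaluate each component's likelihood at the observed value:
  L_A = C(15,8)·0.09^8·0.91^7 = 6435·4.30467e-09·0.516761 = 1.43146e-05
  L_B = C(15,8)·0.38^8·0.62^7 = 6435·0.000434779·0.0352161 = 0.0985279
  L_C = C(15,8)·0.73^8·0.27^7 = 6435·0.080646·0.000104604 = 0.0542847
Odds = (0.47/0.45) × (0.0542847/0.0985279) = 1.04444 × 0.550958 ≈ 0.5754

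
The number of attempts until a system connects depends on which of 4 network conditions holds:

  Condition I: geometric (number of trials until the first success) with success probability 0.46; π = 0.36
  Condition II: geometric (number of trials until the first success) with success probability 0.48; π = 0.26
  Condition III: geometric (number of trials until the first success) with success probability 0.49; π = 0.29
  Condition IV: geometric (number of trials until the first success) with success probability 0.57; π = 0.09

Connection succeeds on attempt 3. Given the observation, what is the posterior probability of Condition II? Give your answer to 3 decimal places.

0.263

The responsibility of component k is P(Z=k) f_k(x) divided by Σ_j P(Z=j) f_j(x).
Geometric probabilities:
  p_I = 0.46·(1−0.46)^2 = 0.46·0.2916 = 0.134136
  p_II = 0.48·(1−0.48)^2 = 0.48·0.2704 = 0.129792
  p_III = 0.49·(1−0.49)^2 = 0.49·0.2601 = 0.127449
  p_IV = 0.57·(1−0.57)^2 = 0.57·0.1849 = 0.105393
Multiply by the mixture weights:
  P(Z=I)·p_I = 0.36 × 0.134136 = 0.048289
  P(Z=II)·p_II = 0.26 × 0.129792 = 0.0337459
  P(Z=III)·p_III = 0.29 × 0.127449 = 0.0369602
  P(Z=IV)·p_IV = 0.09 × 0.105393 = 0.00948537
Denominator: 0.048289 + 0.0337459 + 0.0369602 + 0.00948537 = 0.12848
P(Condition II | the observation) ≈ 0.263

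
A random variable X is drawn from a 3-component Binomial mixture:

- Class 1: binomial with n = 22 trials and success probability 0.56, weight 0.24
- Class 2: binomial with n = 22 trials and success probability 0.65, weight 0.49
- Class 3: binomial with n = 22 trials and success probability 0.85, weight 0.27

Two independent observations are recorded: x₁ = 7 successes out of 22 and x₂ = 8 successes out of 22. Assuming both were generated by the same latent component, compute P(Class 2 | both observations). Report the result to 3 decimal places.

0.024

By Bayes' theorem, P(k | x) = w_k f_k(x) / Σ_j w_j f_j(x).
Since both observations come from the same component, the likelihood for component k is f_k(x₁)·f_k(x₂).
  p_1 = [0.0132112] × [0.0315268] = 0.000416507
  p_2 = [0.0012113] × [0.00421791] = 5.10914e-06
  p_3 = [2.39408e-08] × [2.54371e-07] = 6.08982e-15
Unnormalised posteriors:
  w_1·p_1 = 0.24 × 0.000416507 = 9.99617e-05
  w_2·p_2 = 0.49 × 5.10914e-06 = 2.50348e-06
  w_3·p_3 = 0.27 × 6.08982e-15 = 1.64425e-15
Marginal: 9.99617e-05 + 2.50348e-06 + 1.64425e-15 = 0.000102465
So the posterior for Class 2 is 2.50348e-06 / 0.000102465 ≈ 0.024.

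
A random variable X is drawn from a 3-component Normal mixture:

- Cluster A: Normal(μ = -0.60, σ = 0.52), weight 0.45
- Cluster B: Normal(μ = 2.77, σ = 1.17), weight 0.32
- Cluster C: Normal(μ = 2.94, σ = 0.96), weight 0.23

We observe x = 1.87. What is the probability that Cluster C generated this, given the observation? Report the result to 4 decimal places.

0.3875

The responsibility of component k is π_k f_k(x) divided by Σ_j π_j f_j(x).
Normal densities:
  L_A = (1/(0.52·√(2π)))·exp(−(1.87−-0.60)²/(2·0.52²)) = 0.767197·exp(-11.28125) = 9.67213e-06
  L_B = (1/(1.17·√(2π)))·exp(−(1.87−2.77)²/(2·1.17²)) = 0.340976·exp(-0.29586) = 0.25365
  L_C = (1/(0.96·√(2π)))·exp(−(1.87−2.94)²/(2·0.96²)) = 0.415565·exp(-0.62115) = 0.223294
Prior × likelihood for each component:
  π_A·L_A = 0.45 × 9.67213e-06 = 4.35246e-06
  π_B·L_B = 0.32 × 0.25365 = 0.081168
  π_C·L_C = 0.23 × 0.223294 = 0.0513577
Sum: 4.35246e-06 + 0.081168 + 0.0513577 = 0.13253
So the posterior for Cluster C is 0.0513577 / 0.13253 ≈ 0.3875.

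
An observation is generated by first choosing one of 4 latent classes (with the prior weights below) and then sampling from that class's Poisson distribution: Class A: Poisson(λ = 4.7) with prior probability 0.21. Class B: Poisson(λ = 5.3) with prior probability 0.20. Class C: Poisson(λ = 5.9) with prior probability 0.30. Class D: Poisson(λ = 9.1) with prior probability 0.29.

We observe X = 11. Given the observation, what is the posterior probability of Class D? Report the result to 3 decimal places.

0.748

Apply Bayes' rule: the posterior for each component is proportional to its prior times its likelihood at x.
Evaluate each component's likelihood at the observed value:
  p_A = 0.00563296
  p_B = 0.0115909
  p_C = 0.0206956
  p_D = 0.0991334
Unnormalised posteriors:
  π_A·p_A = 0.21 × 0.00563296 = 0.00118292
  π_B·p_B = 0.20 × 0.0115909 = 0.00231818
  π_C·p_C = 0.30 × 0.0206956 = 0.00620869
  π_D·p_D = 0.29 × 0.0991334 = 0.0287487
Evidence: 0.00118292 + 0.00231818 + 0.00620869 + 0.0287487 = 0.0384585
So the posterior for Class D is 0.0287487 / 0.0384585 ≈ 0.748.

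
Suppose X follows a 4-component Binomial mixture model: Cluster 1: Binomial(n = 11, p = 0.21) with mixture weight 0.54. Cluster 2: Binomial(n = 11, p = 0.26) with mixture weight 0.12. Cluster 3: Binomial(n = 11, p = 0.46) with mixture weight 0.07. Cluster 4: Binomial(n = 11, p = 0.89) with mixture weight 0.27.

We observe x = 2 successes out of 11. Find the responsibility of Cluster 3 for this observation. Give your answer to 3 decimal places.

Apply Bayes' rule: the posterior for each component is proportional to its prior times its likelihood at x.
Component likelihoods at x = 2 successes out of 11:
  f_1 = C(11,2)·0.21^2·0.79^9 = 55·0.0441·0.119852 = 0.2907
  f_2 = C(11,2)·0.26^2·0.74^9 = 55·0.0676·0.0665404 = 0.247397
  f_3 = C(11,2)·0.46^2·0.54^9 = 55·0.2116·0.00390431 = 0.0454383
  f_4 = C(11,2)·0.89^2·0.11^9 = 55·0.7921·2.35795e-09 = 1.02725e-07
Weight by the priors:
  P(Z=1)·f_1 = 0.54 × 0.2907 = 0.156978
  P(Z=2)·f_2 = 0.12 × 0.247397 = 0.0296877
  P(Z=3)·f_3 = 0.07 × 0.0454383 = 0.00318068
  P(Z=4)·f_4 = 0.27 × 1.02725e-07 = 2.77358e-08
Evidence: 0.156978 + 0.0296877 + 0.00318068 + 2.77358e-08 = 0.189846
So the posterior for Cluster 3 is 0.00318068 / 0.189846 ≈ 0.017.

0.017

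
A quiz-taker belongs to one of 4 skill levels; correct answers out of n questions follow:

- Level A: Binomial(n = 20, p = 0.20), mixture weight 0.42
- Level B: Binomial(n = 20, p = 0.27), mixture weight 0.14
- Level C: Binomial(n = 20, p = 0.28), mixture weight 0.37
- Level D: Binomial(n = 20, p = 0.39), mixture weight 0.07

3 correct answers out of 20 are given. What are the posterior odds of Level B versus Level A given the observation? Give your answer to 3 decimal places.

0.173

The posterior odds equal the prior odds times the likelihood ratio: (P(Z=i)/P(Z=j))·(f_i(x)/f_j(x)).
Binomial probabilities:
  L_A = 0.205364
  L_B = 0.106533
  L_C = 0.0939791
  L_D = 0.0151602
Odds = (0.14/0.42) × (0.106533/0.205364) = 0.333333 × 0.518752 ≈ 0.173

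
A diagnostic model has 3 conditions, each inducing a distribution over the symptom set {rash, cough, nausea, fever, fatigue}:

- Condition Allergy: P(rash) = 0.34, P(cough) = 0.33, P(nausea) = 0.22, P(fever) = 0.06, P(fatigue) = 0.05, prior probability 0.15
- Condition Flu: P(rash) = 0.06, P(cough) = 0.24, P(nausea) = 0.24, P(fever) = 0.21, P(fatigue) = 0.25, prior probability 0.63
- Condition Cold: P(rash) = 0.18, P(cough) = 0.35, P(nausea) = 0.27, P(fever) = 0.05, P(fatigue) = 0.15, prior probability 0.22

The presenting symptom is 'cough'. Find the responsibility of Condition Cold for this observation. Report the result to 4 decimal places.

The responsibility of component k is π_k f_k(x) divided by Σ_j π_j f_j(x).
Component likelihoods at x = 'cough':
  f_Allergy = 0.33
  f_Flu = 0.24
  f_Cold = 0.35
Weight by the priors:
  π_Allergy·f_Allergy = 0.15 × 0.33 = 0.0495
  π_Flu·f_Flu = 0.63 × 0.24 = 0.1512
  π_Cold·f_Cold = 0.22 × 0.35 = 0.077
Normaliser: 0.0495 + 0.1512 + 0.077 = 0.2777
So the posterior for Condition Cold is 0.077 / 0.2777 ≈ 0.2773.

0.2773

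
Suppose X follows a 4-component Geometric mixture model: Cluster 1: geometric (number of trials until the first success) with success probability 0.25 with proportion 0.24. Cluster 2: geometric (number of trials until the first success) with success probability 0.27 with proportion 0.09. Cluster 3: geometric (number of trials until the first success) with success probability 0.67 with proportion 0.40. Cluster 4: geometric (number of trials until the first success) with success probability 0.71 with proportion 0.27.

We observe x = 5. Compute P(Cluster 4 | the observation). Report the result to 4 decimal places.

The responsibility of component k is π_k f_k(x) divided by Σ_j π_j f_j(x).
Component likelihoods at x = 5:
  L_1 = 0.0791016
  L_2 = 0.0766753
  L_3 = 0.00794567
  L_4 = 0.0050217
Unnormalised posteriors:
  π_1·L_1 = 0.24 × 0.0791016 = 0.0189844
  π_2·L_2 = 0.09 × 0.0766753 = 0.00690077
  π_3·L_3 = 0.40 × 0.00794567 = 0.00317827
  π_4·L_4 = 0.27 × 0.0050217 = 0.00135586
Sum: 0.0189844 + 0.00690077 + 0.00317827 + 0.00135586 = 0.0304193
P(Cluster 4 | the observation) ≈ 0.0446

0.0446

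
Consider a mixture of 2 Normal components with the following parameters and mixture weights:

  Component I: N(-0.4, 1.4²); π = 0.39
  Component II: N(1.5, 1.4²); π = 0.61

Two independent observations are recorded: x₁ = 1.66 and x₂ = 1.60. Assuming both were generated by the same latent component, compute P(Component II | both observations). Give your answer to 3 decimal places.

0.927

By Bayes' theorem, P(k | x) = w_k f_k(x) / Σ_j w_j f_j(x).
Since both observations come from the same component, the likelihood for component k is f_k(x₁)·f_k(x₂).
  p_I = [(1/(1.4·√(2π)))·exp(−(1.66−-0.4)²/(2·1.4²)) = 0.284959·exp(-1.08255) = 0.0965242] × [0.102713] = 0.00991426
  p_II = [(1/(1.4·√(2π)))·exp(−(1.66−1.5)²/(2·1.4²)) = 0.284959·exp(-0.00653) = 0.283104] × [0.284233] = 0.0804674
Unnormalised posteriors:
  w_I·p_I = 0.39 × 0.00991426 = 0.00386656
  w_II·p_II = 0.61 × 0.0804674 = 0.0490851
Evidence: 0.00386656 + 0.0490851 = 0.0529517
Responsibility of Component II: 0.0490851 / 0.0529517 ≈ 0.927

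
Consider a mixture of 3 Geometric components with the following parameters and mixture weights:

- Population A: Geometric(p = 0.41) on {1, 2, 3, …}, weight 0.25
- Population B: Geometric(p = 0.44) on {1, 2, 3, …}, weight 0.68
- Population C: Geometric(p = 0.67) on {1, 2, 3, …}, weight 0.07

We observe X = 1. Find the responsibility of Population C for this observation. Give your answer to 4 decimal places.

0.1045

By Bayes' theorem, P(k | x) = π_k f_k(x) / Σ_j π_j f_j(x).
Geometric probabilities:
  p_A = 0.41·(1−0.41)^0 = 0.41·1 = 0.41
  p_B = 0.44·(1−0.44)^0 = 0.44·1 = 0.44
  p_C = 0.67·(1−0.67)^0 = 0.67·1 = 0.67
Prior × likelihood for each component:
  π_A·p_A = 0.25 × 0.41 = 0.1025
  π_B·p_B = 0.68 × 0.44 = 0.2992
  π_C·p_C = 0.07 × 0.67 = 0.0469
Sum: 0.1025 + 0.2992 + 0.0469 = 0.4486
P(Population C | x) = 0.0469 / 0.4486 ≈ 0.1045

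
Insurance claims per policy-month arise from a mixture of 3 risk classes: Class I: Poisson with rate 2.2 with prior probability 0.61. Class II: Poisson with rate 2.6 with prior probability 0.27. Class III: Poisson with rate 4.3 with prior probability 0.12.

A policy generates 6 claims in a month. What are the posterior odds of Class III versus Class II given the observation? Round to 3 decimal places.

1.661

The posterior odds equal the prior odds times the likelihood ratio: (π_i/π_j)·(f_i(x)/f_j(x)).
Poisson probabilities:
  p_I = 0.0174484
  p_II = 0.0318671
  p_III = 0.119127
0.0142953 / 0.00860411 ≈ 1.661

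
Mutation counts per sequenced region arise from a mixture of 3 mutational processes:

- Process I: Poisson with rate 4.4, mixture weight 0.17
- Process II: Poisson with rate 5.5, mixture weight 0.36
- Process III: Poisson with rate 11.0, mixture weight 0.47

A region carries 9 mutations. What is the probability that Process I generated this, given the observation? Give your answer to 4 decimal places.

0.0485

Apply Bayes' rule: the posterior for each component is proportional to its prior times its likelihood at x.
Component likelihoods at x = 9 mutations:
  p_I = e^(−4.4)·4.4^9/9! = 0.020913
  p_II = e^(−5.5)·5.5^9/9! = 0.0518659
  p_III = e^(−11.0)·11.0^9/9! = 0.108526
Prior × likelihood for each component:
  P(Z=I)·p_I = 0.17 × 0.020913 = 0.0035552
  P(Z=II)·p_II = 0.36 × 0.0518659 = 0.0186717
  P(Z=III)·p_III = 0.47 × 0.108526 = 0.051007
Denominator: 0.0035552 + 0.0186717 + 0.051007 = 0.0732339
P(Process I | the observation) ≈ 0.0485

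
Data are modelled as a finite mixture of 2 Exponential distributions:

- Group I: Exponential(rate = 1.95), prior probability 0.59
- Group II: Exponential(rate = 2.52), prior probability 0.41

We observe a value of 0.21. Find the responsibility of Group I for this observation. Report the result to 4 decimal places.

By Bayes' theorem, P(k | x) = π_k f_k(x) / Σ_j π_j f_j(x).
Component likelihoods at x = 0.21:
  L_I = 1.95·e^(−1.95·0.21) = 1.95·e^(−0.4095) = 1.29477
  L_II = 2.52·e^(−2.52·0.21) = 2.52·e^(−0.5292) = 1.48447
Prior × likelihood for each component:
  π_I·L_I = 0.59 × 1.29477 = 0.763911
  π_II·L_II = 0.41 × 1.48447 = 0.608633
Marginal: 0.763911 + 0.608633 = 1.37254
P(Group I | 0.21) ≈ 0.5566

0.5566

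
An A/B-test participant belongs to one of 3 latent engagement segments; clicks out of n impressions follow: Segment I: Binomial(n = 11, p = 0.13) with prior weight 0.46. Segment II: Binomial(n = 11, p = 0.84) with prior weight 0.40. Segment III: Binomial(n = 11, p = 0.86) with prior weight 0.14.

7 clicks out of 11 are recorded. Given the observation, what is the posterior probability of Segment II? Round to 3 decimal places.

0.804

The responsibility of component k is π_k f_k(x) divided by Σ_j π_j f_j(x).
Evaluate each component's likelihood at the observed value:
  L_I = C(11,7)·0.13^7·0.87^4 = 330·6.27485e-07·0.572898 = 0.00011863
  L_II = C(11,7)·0.84^7·0.16^4 = 330·0.29509·0.00065536 = 0.0638188
  L_III = C(11,7)·0.86^7·0.14^4 = 330·0.347928·0.00038416 = 0.0441078
Weight by the priors:
  π_I·L_I = 0.46 × 0.00011863 = 5.45698e-05
  π_II·L_II = 0.40 × 0.0638188 = 0.0255275
  π_III·L_III = 0.14 × 0.0441078 = 0.00617509
Sum: 5.45698e-05 + 0.0255275 + 0.00617509 = 0.0317572
P(Segment II | the observation) = 0.0255275 / 0.0317572 ≈ 0.804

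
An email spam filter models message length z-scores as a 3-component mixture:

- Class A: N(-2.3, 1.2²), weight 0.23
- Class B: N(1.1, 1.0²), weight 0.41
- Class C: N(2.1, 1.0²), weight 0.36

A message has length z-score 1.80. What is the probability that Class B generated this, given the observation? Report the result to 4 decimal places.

0.4821

P(component k | x) = P(Z=k)·f_k(x) / marginal(x), where marginal(x) = Σ_j P(Z=j)·f_j(x).
Component likelihoods at x = 1.80:
  f_A = (1/(1.2·√(2π)))·exp(−(1.80−-2.3)²/(2·1.2²)) = 0.332452·exp(-5.83681) = 0.000970144
  f_B = (1/(1.0·√(2π)))·exp(−(1.80−1.1)²/(2·1.0²)) = 0.398942·exp(-0.24500) = 0.312254
  f_C = (1/(1.0·√(2π)))·exp(−(1.80−2.1)²/(2·1.0²)) = 0.398942·exp(-0.04500) = 0.381388
Prior × likelihood for each component:
  P(Z=A)·f_A = 0.23 × 0.000970144 = 0.000223133
  P(Z=B)·f_B = 0.41 × 0.312254 = 0.128024
  P(Z=C)·f_C = 0.36 × 0.381388 = 0.1373
Sum: 0.000223133 + 0.128024 + 0.1373 = 0.265547
P(Class B | the observation) = 0.128024 / 0.265547 ≈ 0.4821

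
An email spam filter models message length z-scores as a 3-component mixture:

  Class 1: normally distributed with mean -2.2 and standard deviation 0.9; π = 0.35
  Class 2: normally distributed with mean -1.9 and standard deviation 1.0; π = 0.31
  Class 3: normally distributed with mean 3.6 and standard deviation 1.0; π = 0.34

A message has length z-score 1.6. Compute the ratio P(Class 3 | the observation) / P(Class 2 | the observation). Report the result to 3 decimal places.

67.855

The posterior odds equal the prior odds times the likelihood ratio: (w_i/w_j)·(f_i(x)/f_j(x)).
Evaluate each component's likelihood at the observed value:
  f_1 = (1/(0.9·√(2π)))·exp(−(1.6−-2.2)²/(2·0.9²)) = 0.443269·exp(-8.91358) = 5.96415e-05
  f_2 = (1/(1.0·√(2π)))·exp(−(1.6−-1.9)²/(2·1.0²)) = 0.398942·exp(-6.12500) = 0.000872683
  f_3 = (1/(1.0·√(2π)))·exp(−(1.6−3.6)²/(2·1.0²)) = 0.398942·exp(-2.00000) = 0.053991
Posterior odds = (w_3·f_3) / (w_2·f_2) = (0.34·0.053991) / (0.31·0.000872683) = 0.0183569 / 0.000270532 ≈ 67.855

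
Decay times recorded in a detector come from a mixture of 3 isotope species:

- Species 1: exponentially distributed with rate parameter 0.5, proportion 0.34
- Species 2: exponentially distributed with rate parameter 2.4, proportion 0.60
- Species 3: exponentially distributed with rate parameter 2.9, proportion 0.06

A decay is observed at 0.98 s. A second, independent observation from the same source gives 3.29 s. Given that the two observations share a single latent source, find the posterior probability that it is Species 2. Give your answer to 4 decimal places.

0.0120

P(component k | x) = π_k·f_k(x) / marginal(x), where marginal(x) = Σ_j π_j·f_j(x).
Since both observations come from the same component, the likelihood for component k is f_k(x₁)·f_k(x₂).
  p_1 = [0.306313] × [0.0965063] = 0.0295611
  p_2 = [0.228429] × [0.000893351] = 0.000204067
  p_3 = [0.169096] × [0.00020835] = 3.52312e-05
Prior × likelihood for each component:
  π_1·p_1 = 0.34 × 0.0295611 = 0.0100508
  π_2·p_2 = 0.60 × 0.000204067 = 0.00012244
  π_3·p_3 = 0.06 × 3.52312e-05 = 2.11387e-06
Sum: 0.0100508 + 0.00012244 + 2.11387e-06 = 0.0101753
Responsibility of Species 2: 0.00012244 / 0.0101753 ≈ 0.0120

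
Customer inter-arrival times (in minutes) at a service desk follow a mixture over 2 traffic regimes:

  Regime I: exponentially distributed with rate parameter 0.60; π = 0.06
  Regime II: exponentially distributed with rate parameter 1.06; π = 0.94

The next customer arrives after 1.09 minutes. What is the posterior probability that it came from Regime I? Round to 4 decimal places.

0.0563

P(component k | x) = P(Z=k)·f_k(x) / marginal(x), where marginal(x) = Σ_j P(Z=j)·f_j(x).
Evaluate each component's likelihood at the observed value:
  f_I = 0.311977
  f_II = 0.333827
Weight by the priors:
  P(Z=I)·f_I = 0.06 × 0.311977 = 0.0187186
  P(Z=II)·f_II = 0.94 × 0.333827 = 0.313798
Normaliser: 0.0187186 + 0.313798 = 0.332516
P(Regime I | data) ≈ 0.0563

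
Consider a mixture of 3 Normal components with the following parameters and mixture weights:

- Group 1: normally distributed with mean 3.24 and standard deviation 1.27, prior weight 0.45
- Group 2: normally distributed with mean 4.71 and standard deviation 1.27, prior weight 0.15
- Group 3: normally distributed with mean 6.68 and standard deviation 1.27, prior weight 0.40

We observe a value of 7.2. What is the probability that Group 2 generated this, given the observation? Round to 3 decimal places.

0.056

By Bayes' theorem, P(k | x) = P(Z=k) f_k(x) / Σ_j P(Z=j) f_j(x).
Component likelihoods at x = 7.2:
  f_1 = (1/(1.27·√(2π)))·exp(−(7.2−3.24)²/(2·1.27²)) = 0.314128·exp(-4.86131) = 0.00243147
  f_2 = (1/(1.27·√(2π)))·exp(−(7.2−4.71)²/(2·1.27²)) = 0.314128·exp(-1.92203) = 0.0459597
  f_3 = (1/(1.27·√(2π)))·exp(−(7.2−6.68)²/(2·1.27²)) = 0.314128·exp(-0.08382) = 0.28887
Weight by the priors:
  P(Z=1)·f_1 = 0.45 × 0.00243147 = 0.00109416
  P(Z=2)·f_2 = 0.15 × 0.0459597 = 0.00689396
  P(Z=3)·f_3 = 0.40 × 0.28887 = 0.115548
Normaliser: 0.00109416 + 0.00689396 + 0.115548 = 0.123536
So the posterior for Group 2 is 0.00689396 / 0.123536 ≈ 0.056.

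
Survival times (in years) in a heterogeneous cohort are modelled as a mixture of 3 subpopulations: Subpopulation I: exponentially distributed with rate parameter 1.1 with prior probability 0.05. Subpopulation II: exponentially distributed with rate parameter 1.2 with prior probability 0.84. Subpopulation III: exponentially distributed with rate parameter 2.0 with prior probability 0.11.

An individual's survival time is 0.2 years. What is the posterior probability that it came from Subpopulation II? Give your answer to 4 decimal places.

Apply Bayes' rule: the posterior for each component is proportional to its prior times its likelihood at x.
Exponential densities:
  L_I = 1.1·e^(−1.1·0.2) = 1.1·e^(−0.2200) = 0.882771
  L_II = 1.2·e^(−1.2·0.2) = 1.2·e^(−0.2400) = 0.943953
  L_III = 2.0·e^(−2.0·0.2) = 2.0·e^(−0.4000) = 1.34064
Prior × likelihood for each component:
  π_I·L_I = 0.05 × 0.882771 = 0.0441385
  π_II·L_II = 0.84 × 0.943953 = 0.792921
  π_III·L_III = 0.11 × 1.34064 = 0.14747
Denominator: 0.0441385 + 0.792921 + 0.14747 = 0.98453
P(Subpopulation II | x) ≈ 0.8054

0.8054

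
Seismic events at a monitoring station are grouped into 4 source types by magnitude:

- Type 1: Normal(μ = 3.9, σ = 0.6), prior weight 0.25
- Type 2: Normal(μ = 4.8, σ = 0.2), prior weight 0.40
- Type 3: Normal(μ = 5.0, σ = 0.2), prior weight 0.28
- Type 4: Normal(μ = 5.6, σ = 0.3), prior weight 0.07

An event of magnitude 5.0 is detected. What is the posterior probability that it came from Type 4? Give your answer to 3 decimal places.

Posterior ∝ prior × likelihood, so P(k | x) ∝ π_k f_k(x); normalise over all components.
Normal densities:
  L_1 = (1/(0.6·√(2π)))·exp(−(5.0−3.9)²/(2·0.6²)) = 0.664904·exp(-1.68056) = 0.123852
  L_2 = (1/(0.2·√(2π)))·exp(−(5.0−4.8)²/(2·0.2²)) = 1.994711·exp(-0.50000) = 1.20985
  L_3 = (1/(0.2·√(2π)))·exp(−(5.0−5.0)²/(2·0.2²)) = 1.994711·exp(-0.00000) = 1.99471
  L_4 = (1/(0.3·√(2π)))·exp(−(5.0−5.6)²/(2·0.3²)) = 1.329808·exp(-2.00000) = 0.17997
Prior × likelihood for each component:
  π_1·L_1 = 0.25 × 0.123852 = 0.030963
  π_2·L_2 = 0.40 × 1.20985 = 0.483941
  π_3·L_3 = 0.28 × 1.99471 = 0.558519
  π_4·L_4 = 0.07 × 0.17997 = 0.0125979
Marginal: 0.030963 + 0.483941 + 0.558519 + 0.0125979 = 1.08602
So the posterior for Type 4 is 0.0125979 / 1.08602 ≈ 0.012.

0.012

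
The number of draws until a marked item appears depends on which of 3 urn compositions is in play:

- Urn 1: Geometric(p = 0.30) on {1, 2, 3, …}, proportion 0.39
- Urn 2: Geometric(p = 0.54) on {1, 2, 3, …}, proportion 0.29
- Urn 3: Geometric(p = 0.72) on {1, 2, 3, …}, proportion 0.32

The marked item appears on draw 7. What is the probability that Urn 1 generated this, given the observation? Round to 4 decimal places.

Apply Bayes' rule: the posterior for each component is proportional to its prior times its likelihood at x.
Geometric probabilities:
  f_1 = 0.30·(1−0.30)^6 = 0.30·0.117649 = 0.0352947
  f_2 = 0.54·(1−0.54)^6 = 0.54·0.0094743 = 0.00511612
  f_3 = 0.72·(1−0.72)^6 = 0.72·0.00048189 = 0.000346961
Prior × likelihood for each component:
  π_1·f_1 = 0.39 × 0.0352947 = 0.0137649
  π_2·f_2 = 0.29 × 0.00511612 = 0.00148367
  π_3·f_3 = 0.32 × 0.000346961 = 0.000111028
Marginal: 0.0137649 + 0.00148367 + 0.000111028 = 0.0153596
So the posterior for Urn 1 is 0.0137649 / 0.0153596 ≈ 0.8962.

0.8962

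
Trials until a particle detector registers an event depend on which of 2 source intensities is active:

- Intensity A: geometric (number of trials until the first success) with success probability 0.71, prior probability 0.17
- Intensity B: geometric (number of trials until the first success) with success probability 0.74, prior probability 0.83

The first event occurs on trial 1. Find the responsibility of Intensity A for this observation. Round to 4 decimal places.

0.1642

Posterior ∝ prior × likelihood, so P(k | x) ∝ w_k f_k(x); normalise over all components.
Evaluate each component's likelihood at the observed value:
  f_A = 0.71·(1−0.71)^0 = 0.71·1 = 0.71
  f_B = 0.74·(1−0.74)^0 = 0.74·1 = 0.74
Prior × likelihood for each component:
  w_A·f_A = 0.17 × 0.71 = 0.1207
  w_B·f_B = 0.83 × 0.74 = 0.6142
Sum: 0.1207 + 0.6142 = 0.7349
Responsibility of Intensity A: 0.1207 / 0.7349 ≈ 0.1642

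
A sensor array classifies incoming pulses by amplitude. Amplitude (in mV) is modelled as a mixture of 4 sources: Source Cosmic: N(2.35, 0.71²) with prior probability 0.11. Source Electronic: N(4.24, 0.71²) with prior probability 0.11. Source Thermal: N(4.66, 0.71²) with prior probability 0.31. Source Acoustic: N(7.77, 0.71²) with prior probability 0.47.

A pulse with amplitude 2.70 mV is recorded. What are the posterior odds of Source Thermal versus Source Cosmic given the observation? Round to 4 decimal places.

The posterior odds equal the prior odds times the likelihood ratio: (P(Z=i)/P(Z=j))·(f_i(x)/f_j(x)).
Component likelihoods at x = 2.70 mV:
  p_Cosmic = 0.497603
  p_Electronic = 0.0534633
  p_Thermal = 0.0124404
  p_Acoustic = 4.75282e-12
0.00385653 / 0.0547364 ≈ 0.0705

0.0705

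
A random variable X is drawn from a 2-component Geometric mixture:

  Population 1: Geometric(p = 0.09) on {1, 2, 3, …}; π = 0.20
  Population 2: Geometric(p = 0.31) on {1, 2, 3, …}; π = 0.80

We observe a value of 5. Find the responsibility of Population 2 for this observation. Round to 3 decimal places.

The responsibility of component k is π_k f_k(x) divided by Σ_j π_j f_j(x).
Component likelihoods at x = 5:
  L_1 = 0.09·(1−0.09)^4 = 0.09·0.68575 = 0.0617175
  L_2 = 0.31·(1−0.31)^4 = 0.31·0.226671 = 0.0702681
Prior × likelihood for each component:
  π_1·L_1 = 0.20 × 0.0617175 = 0.0123435
  π_2·L_2 = 0.80 × 0.0702681 = 0.0562145
Sum: 0.0123435 + 0.0562145 = 0.068558
P(Population 2 | data) = 0.0562145 / 0.068558 ≈ 0.820

0.820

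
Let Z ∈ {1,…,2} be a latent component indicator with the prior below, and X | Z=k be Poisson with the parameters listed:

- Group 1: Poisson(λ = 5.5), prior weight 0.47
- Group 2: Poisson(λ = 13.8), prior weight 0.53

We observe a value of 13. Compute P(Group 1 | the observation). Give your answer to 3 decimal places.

The responsibility of component k is w_k f_k(x) divided by Σ_j w_j f_j(x).
Component likelihoods at x = 13:
  f_1 = 0.00276576
  f_2 = 0.10737
Prior × likelihood for each component:
  w_1·f_1 = 0.47 × 0.00276576 = 0.00129991
  w_2·f_2 = 0.53 × 0.10737 = 0.0569062
Normaliser: 0.00129991 + 0.0569062 = 0.0582061
P(Group 1 | the observation) ≈ 0.022

0.022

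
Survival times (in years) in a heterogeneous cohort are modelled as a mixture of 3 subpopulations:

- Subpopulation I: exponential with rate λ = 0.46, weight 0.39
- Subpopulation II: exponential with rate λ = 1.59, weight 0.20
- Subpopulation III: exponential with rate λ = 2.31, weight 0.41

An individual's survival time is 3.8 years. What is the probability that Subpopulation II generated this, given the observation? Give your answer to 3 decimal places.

0.024

Posterior ∝ prior × likelihood, so P(k | x) ∝ π_k f_k(x); normalise over all components.
Component likelihoods at x = 3.8 years:
  p_I = 0.080096
  p_II = 0.00377911
  p_III = 0.000355939
Prior × likelihood for each component:
  π_I·p_I = 0.39 × 0.080096 = 0.0312375
  π_II·p_II = 0.20 × 0.00377911 = 0.000755823
  π_III·p_III = 0.41 × 0.000355939 = 0.000145935
Evidence: 0.0312375 + 0.000755823 + 0.000145935 = 0.0321392
So the posterior for Subpopulation II is 0.000755823 / 0.0321392 ≈ 0.024.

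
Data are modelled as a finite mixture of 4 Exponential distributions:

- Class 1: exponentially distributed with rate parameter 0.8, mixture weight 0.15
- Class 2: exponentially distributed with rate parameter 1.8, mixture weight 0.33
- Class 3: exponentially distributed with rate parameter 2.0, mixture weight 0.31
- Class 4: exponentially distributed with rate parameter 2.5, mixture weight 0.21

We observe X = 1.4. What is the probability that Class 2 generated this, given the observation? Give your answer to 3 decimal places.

0.340

Posterior ∝ prior × likelihood, so P(k | x) ∝ w_k f_k(x); normalise over all components.
Exponential densities:
  L_1 = 0.261024
  L_2 = 0.144827
  L_3 = 0.12162
  L_4 = 0.0754935
Unnormalised posteriors:
  w_1·L_1 = 0.15 × 0.261024 = 0.0391536
  w_2·L_2 = 0.33 × 0.144827 = 0.047793
  w_3·L_3 = 0.31 × 0.12162 = 0.0377022
  w_4·L_4 = 0.21 × 0.0754935 = 0.0158536
Evidence: 0.0391536 + 0.047793 + 0.0377022 + 0.0158536 = 0.140502
So the posterior for Class 2 is 0.047793 / 0.140502 ≈ 0.340.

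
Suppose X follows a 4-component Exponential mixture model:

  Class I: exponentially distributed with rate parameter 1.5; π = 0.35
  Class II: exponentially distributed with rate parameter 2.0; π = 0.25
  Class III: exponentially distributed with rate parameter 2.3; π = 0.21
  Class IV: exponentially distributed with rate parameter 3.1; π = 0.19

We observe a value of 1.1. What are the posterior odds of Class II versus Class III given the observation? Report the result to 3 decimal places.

The posterior odds equal the prior odds times the likelihood ratio: (w_i/w_j)·(f_i(x)/f_j(x)).
Exponential densities:
  L_I = 1.5·e^(−1.5·1.1) = 1.5·e^(−1.6500) = 0.288075
  L_II = 2.0·e^(−2.0·1.1) = 2.0·e^(−2.2000) = 0.221606
  L_III = 2.3·e^(−2.3·1.1) = 2.3·e^(−2.5300) = 0.183216
  L_IV = 3.1·e^(−3.1·1.1) = 3.1·e^(−3.4100) = 0.102428
0.0554016 / 0.0384753 ≈ 1.440

1.440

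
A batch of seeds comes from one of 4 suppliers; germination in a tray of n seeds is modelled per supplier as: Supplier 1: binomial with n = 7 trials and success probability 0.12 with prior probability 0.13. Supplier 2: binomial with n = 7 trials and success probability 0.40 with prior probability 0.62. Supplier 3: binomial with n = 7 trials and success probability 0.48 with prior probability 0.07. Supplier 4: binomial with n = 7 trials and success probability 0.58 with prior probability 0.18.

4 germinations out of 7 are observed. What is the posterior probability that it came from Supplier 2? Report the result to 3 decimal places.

P(component k | x) = w_k·f_k(x) / marginal(x), where marginal(x) = Σ_j w_j·f_j(x).
Component likelihoods at x = 4 germinations out of 7:
  p_1 = C(7,4)·0.12^4·0.88^3 = 35·0.00020736·0.681472 = 0.00494585
  p_2 = C(7,4)·0.40^4·0.60^3 = 35·0.0256·0.216 = 0.193536
  p_3 = C(7,4)·0.48^4·0.52^3 = 35·0.0530842·0.140608 = 0.261242
  p_4 = C(7,4)·0.58^4·0.42^3 = 35·0.113165·0.074088 = 0.293446
Unnormalised posteriors:
  w_1·p_1 = 0.13 × 0.00494585 = 0.000642961
  w_2·p_2 = 0.62 × 0.193536 = 0.119992
  w_3·p_3 = 0.07 × 0.261242 = 0.0182869
  w_4·p_4 = 0.18 × 0.293446 = 0.0528202
Marginal: 0.000642961 + 0.119992 + 0.0182869 + 0.0528202 = 0.191742
P(Supplier 2 | x) = 0.119992 / 0.191742 ≈ 0.626

0.626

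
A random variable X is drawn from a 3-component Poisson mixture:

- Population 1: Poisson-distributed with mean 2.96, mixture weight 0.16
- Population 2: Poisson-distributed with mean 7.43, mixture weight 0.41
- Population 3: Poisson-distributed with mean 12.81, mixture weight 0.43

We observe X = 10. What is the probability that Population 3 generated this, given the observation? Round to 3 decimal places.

The responsibility of component k is w_k f_k(x) divided by Σ_j w_j f_j(x).
Component likelihoods at x = 10:
  L_1 = 0.000737297
  L_2 = 0.0838141
  L_3 = 0.0896223
Weight by the priors:
  w_1·L_1 = 0.16 × 0.000737297 = 0.000117968
  w_2·L_2 = 0.41 × 0.0838141 = 0.0343638
  w_3·L_3 = 0.43 × 0.0896223 = 0.0385376
Evidence: 0.000117968 + 0.0343638 + 0.0385376 = 0.0730193
P(Population 3 | 10) = 0.0385376 / 0.0730193 ≈ 0.528

0.528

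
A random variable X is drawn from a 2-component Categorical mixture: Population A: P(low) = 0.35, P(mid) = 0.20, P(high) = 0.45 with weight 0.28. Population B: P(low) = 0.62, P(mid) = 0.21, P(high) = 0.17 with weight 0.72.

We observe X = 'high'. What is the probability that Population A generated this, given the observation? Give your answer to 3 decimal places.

0.507

By Bayes' theorem, P(k | x) = w_k f_k(x) / Σ_j w_j f_j(x).
Component likelihoods at x = 'high':
  L_A = P(high | comp) = 0.45
  L_B = P(high | comp) = 0.17
Unnormalised posteriors:
  w_A·L_A = 0.28 × 0.45 = 0.126
  w_B·L_B = 0.72 × 0.17 = 0.1224
Sum: 0.126 + 0.1224 = 0.2484
So the posterior for Population A is 0.126 / 0.2484 ≈ 0.507.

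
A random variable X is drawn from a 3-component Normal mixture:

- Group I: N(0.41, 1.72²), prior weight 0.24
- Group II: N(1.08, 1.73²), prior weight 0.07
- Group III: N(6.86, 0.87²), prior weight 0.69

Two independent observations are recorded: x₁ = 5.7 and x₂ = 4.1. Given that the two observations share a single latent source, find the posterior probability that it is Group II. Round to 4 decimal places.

Apply Bayes' rule: the posterior for each component is proportional to its prior times its likelihood at x.
Since both observations come from the same component, the likelihood for component k is f_k(x₁)·f_k(x₂).
  L_I = [0.00204806] × [0.0232251] = 4.75663e-05
  L_II = [0.00651988] × [0.0502506] = 0.000327628
  L_III = [0.188517] × [0.0029921] = 0.000564062
Prior × likelihood for each component:
  π_I·L_I = 0.24 × 4.75663e-05 = 1.14159e-05
  π_II·L_II = 0.07 × 0.000327628 = 2.2934e-05
  π_III·L_III = 0.69 × 0.000564062 = 0.000389203
Marginal: 1.14159e-05 + 2.2934e-05 + 0.000389203 = 0.000423553
P(Group II | x) = 2.2934e-05 / 0.000423553 ≈ 0.0541

0.0541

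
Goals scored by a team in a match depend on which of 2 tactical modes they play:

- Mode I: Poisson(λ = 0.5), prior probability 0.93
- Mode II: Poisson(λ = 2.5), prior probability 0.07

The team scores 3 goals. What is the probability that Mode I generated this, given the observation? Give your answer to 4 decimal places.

0.4399

By Bayes' theorem, P(k | x) = w_k f_k(x) / Σ_j w_j f_j(x).
Component likelihoods at x = 3 goals:
  f_I = e^(−0.5)·0.5^3/3! = 0.0126361
  f_II = e^(−2.5)·2.5^3/3! = 0.213763
Prior × likelihood for each component:
  w_I·f_I = 0.93 × 0.0126361 = 0.0117515
  w_II·f_II = 0.07 × 0.213763 = 0.0149634
Sum: 0.0117515 + 0.0149634 = 0.0267149
P(Mode I | x) ≈ 0.4399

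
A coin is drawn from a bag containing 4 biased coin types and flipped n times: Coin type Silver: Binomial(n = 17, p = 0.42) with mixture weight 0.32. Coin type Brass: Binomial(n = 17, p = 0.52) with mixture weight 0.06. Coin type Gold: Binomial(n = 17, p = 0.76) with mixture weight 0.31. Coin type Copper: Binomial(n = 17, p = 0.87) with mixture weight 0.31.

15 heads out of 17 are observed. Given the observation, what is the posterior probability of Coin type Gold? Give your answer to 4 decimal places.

Posterior ∝ prior × likelihood, so P(k | x) ∝ P(Z=k) f_k(x); normalise over all components.
Binomial probabilities:
  L_Silver = C(17,15)·0.42^15·0.58^2 = 136·2.23223e-06·0.3364 = 0.000102126
  L_Brass = C(17,15)·0.52^15·0.48^2 = 136·5.49604e-05·0.2304 = 0.00172215
  L_Gold = C(17,15)·0.76^15·0.24^2 = 136·0.0163006·0.0576 = 0.127692
  L_Copper = C(17,15)·0.87^15·0.13^2 = 136·0.123819·0.0169 = 0.284587
Multiply by the mixture weights:
  P(Z=Silver)·L_Silver = 0.32 × 0.000102126 = 3.26802e-05
  P(Z=Brass)·L_Brass = 0.06 × 0.00172215 = 0.000103329
  P(Z=Gold)·L_Gold = 0.31 × 0.127692 = 0.0395847
  P(Z=Copper)·L_Copper = 0.31 × 0.284587 = 0.0882218
Normaliser: 3.26802e-05 + 0.000103329 + 0.0395847 + 0.0882218 = 0.127943
P(Coin type Gold | x) = 0.0395847 / 0.127943 ≈ 0.3094

0.3094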